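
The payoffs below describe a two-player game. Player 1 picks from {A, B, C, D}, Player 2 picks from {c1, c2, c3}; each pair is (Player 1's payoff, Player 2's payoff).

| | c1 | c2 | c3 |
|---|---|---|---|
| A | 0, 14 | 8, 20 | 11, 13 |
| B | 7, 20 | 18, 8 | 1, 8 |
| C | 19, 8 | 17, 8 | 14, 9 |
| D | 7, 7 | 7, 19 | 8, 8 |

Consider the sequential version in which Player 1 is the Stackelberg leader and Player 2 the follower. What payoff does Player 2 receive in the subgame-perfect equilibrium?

Backward induction with Player 1 moving first.
- A: Player 2 compares 14, 20, 13 and picks c2; Player 1 would get 8.
- B: Player 2 compares 20, 8, 8 and picks c1; Player 1 would get 7.
- C: Player 2 compares 8, 8, 9 and picks c3; Player 1 would get 14.
- D: Player 2 compares 7, 19, 8 and picks c2; Player 1 would get 7.
Player 1's induced payoffs are 8, 7, 14, 7, so Player 1 commits to C. Subgame-perfect outcome: (C, c3) with payoffs (14, 9).

9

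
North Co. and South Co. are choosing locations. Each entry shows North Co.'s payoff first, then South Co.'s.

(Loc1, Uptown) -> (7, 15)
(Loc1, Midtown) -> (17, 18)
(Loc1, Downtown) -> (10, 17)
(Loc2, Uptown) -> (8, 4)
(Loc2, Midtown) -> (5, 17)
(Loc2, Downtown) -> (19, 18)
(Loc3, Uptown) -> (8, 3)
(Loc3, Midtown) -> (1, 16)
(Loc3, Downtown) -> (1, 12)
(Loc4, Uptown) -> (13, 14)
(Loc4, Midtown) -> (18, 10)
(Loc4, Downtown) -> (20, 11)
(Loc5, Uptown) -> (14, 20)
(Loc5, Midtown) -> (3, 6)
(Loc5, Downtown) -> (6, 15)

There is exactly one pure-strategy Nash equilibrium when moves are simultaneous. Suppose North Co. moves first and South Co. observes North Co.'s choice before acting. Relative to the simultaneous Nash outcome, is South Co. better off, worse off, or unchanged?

Work backward from South Co.'s decision.
- Loc1: South Co. compares 15, 18, 17 and picks Midtown; North Co. would get 17.
- Loc2: South Co. compares 4, 17, 18 and picks Downtown; North Co. would get 19.
- Loc3: South Co. compares 3, 16, 12 and picks Midtown; North Co. would get 1.
- Loc4: South Co. compares 14, 10, 11 and picks Uptown; North Co. would get 13.
- Loc5: South Co. compares 20, 6, 15 and picks Uptown; North Co. would get 14.
North Co.'s induced payoffs are 17, 19, 1, 13, 14, so North Co. commits to Loc2. Subgame-perfect outcome: (Loc2, Downtown) with payoffs (19, 18).
Under simultaneous play:
North Co.'s best replies: Uptown→Loc5; Midtown→Loc4; Downtown→Loc4.
South Co.'s best replies: Loc1→Midtown; Loc2→Downtown; Loc3→Midtown; Loc4→Uptown; Loc5→Uptown.
The unique mutual best reply is (Loc5, Uptown), giving (14, 20).
South Co. earns 18 sequentially versus 20 at the Nash outcome: worse off.

worse off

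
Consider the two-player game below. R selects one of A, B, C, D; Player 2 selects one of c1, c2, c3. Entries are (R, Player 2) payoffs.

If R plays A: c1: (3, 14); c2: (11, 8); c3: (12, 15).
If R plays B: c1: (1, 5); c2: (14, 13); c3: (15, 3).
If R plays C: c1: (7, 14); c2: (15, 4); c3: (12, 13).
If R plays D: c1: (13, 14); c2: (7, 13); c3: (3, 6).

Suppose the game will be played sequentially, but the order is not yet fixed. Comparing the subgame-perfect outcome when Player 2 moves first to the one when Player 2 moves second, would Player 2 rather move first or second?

first

If R leads: Player 2's best replies are A→c3, B→c2, C→c1, D→c1; R's induced payoffs 12, 14, 7, 13; outcome (B, c2), payoffs (14, 13).
If Player 2 leads: R's best replies are c1→D, c2→C, c3→B; Player 2's induced payoffs 14, 4, 3; outcome (D, c1), payoffs (13, 14).
Player 2 gets 14 moving first and 13 moving second, so Player 2 prefers to move first.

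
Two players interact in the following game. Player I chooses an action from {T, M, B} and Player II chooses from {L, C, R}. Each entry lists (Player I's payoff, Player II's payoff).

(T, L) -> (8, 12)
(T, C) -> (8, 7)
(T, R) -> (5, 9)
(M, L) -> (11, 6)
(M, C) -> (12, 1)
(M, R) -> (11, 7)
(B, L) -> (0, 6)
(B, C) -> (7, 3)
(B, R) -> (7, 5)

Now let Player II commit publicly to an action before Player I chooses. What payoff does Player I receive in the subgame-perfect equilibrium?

Solve by backward induction (Player II leads).
- L: BR = M, leader payoff 6.
- C: BR = M, leader payoff 1.
- R: BR = M, leader payoff 7.
Maximizing over 6, 1, 7, Player II chooses R. Subgame-perfect outcome: (M, R) with payoffs (11, 7).

11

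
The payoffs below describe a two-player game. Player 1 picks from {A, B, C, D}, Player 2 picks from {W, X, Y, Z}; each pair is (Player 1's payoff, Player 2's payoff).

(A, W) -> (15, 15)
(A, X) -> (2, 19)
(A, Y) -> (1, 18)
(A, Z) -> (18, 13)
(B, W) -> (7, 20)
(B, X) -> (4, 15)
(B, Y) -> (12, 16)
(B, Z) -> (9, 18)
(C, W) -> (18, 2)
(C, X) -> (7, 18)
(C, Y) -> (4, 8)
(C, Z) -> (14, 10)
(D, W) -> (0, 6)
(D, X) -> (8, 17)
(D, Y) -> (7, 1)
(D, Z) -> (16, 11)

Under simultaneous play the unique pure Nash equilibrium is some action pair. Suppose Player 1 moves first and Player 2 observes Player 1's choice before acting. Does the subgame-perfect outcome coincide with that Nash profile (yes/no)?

Solve by backward induction (Player 1 leads).
- A → Player 2 plays X (best of 15, 19, 18, 13); Player 1 gets 2.
- B → Player 2 plays W (best of 20, 15, 16, 18); Player 1 gets 7.
- C → Player 2 plays X (best of 2, 18, 8, 10); Player 1 gets 7.
- D → Player 2 plays X (best of 6, 17, 1, 11); Player 1 gets 8.
Maximizing over 2, 7, 7, 8, Player 1 chooses D. Subgame-perfect outcome: (D, X) with payoffs (8, 17).
Under simultaneous play:
Player 1's best replies: W→C; X→D; Y→B; Z→A.
Player 2's best replies: A→X; B→W; C→X; D→X.
The unique mutual best reply is (D, X), giving (8, 17).
Sequential outcome (D, X) coincides with the Nash profile (D, X).

yes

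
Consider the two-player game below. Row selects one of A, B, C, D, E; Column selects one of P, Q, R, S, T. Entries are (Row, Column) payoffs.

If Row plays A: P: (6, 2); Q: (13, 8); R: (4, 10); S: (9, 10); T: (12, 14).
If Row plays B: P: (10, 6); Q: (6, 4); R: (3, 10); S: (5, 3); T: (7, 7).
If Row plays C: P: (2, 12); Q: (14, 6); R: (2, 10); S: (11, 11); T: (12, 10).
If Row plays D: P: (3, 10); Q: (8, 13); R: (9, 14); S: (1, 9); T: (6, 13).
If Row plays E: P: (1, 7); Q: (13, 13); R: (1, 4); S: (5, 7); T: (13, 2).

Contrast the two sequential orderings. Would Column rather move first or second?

first

If Row leads: Column's best replies are A→T, B→R, C→P, D→R, E→Q; Row's induced payoffs 12, 3, 2, 9, 13; outcome (E, Q), payoffs (13, 13).
If Column leads: Row's best replies are P→B, Q→C, R→D, S→C, T→E; Column's induced payoffs 6, 6, 14, 11, 2; outcome (D, R), payoffs (9, 14).
Column gets 14 moving first and 13 moving second, so Column prefers to move first.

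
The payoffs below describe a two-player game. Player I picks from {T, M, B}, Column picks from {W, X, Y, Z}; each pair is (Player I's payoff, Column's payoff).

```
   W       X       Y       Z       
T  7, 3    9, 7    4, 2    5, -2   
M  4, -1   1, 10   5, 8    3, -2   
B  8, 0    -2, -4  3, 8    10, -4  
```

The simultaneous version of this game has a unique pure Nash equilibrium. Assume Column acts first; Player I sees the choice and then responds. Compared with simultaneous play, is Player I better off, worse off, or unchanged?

Player I best-responds to each possible Column move:
- W: Player I compares 7, 4, 8 and picks B; Column would get 0.
- X: Player I compares 9, 1, -2 and picks T; Column would get 7.
- Y: Player I compares 4, 5, 3 and picks M; Column would get 8.
- Z: Player I compares 5, 3, 10 and picks B; Column would get -4.
Column's induced payoffs are 0, 7, 8, -4, so Column commits to Y. Subgame-perfect outcome: (M, Y) with payoffs (5, 8).
Under simultaneous play:
Player I's best replies: W→B; X→T; Y→M; Z→B.
Column's best replies: T→X; M→X; B→Y.
The unique mutual best reply is (T, X), giving (9, 7).
Player I earns 5 sequentially versus 9 at the Nash outcome: worse off.

worse off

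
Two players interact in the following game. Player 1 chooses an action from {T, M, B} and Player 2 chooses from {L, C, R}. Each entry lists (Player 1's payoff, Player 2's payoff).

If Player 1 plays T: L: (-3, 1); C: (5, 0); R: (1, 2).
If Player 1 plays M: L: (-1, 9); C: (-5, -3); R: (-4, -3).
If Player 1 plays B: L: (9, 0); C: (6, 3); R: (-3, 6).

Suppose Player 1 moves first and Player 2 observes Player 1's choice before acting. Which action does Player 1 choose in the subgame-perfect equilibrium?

Work backward from Player 2's decision.
- T → Player 2 plays R (best of 1, 0, 2); Player 1 gets 1.
- M → Player 2 plays L (best of 9, -3, -3); Player 1 gets -1.
- B → Player 2 plays R (best of 0, 3, 6); Player 1 gets -3.
Maximizing over 1, -1, -3, Player 1 chooses T. Subgame-perfect outcome: (T, R) with payoffs (1, 2).

T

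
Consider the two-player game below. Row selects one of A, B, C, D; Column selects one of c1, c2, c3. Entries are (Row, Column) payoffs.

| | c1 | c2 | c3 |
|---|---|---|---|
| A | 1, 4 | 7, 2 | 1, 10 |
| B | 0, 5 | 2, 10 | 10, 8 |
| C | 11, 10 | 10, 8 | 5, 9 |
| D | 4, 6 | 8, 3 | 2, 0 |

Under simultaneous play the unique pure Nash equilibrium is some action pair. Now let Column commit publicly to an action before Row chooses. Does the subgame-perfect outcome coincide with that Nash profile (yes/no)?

Work backward from Row's decision.
- c1: BR = C, leader payoff 10.
- c2: BR = C, leader payoff 8.
- c3: BR = B, leader payoff 8.
Column's induced payoffs are 10, 8, 8, so Column commits to c1. Subgame-perfect outcome: (C, c1) with payoffs (11, 10).
Now find the simultaneous Nash equilibrium.
Row's best replies: c1→C; c2→C; c3→B.
Column's best replies: A→c3; B→c2; C→c1; D→c1.
Only (C, c1) has each player best-responding; Nash payoffs (11, 10).
Sequential outcome (C, c1) coincides with the Nash profile (C, c1).

yes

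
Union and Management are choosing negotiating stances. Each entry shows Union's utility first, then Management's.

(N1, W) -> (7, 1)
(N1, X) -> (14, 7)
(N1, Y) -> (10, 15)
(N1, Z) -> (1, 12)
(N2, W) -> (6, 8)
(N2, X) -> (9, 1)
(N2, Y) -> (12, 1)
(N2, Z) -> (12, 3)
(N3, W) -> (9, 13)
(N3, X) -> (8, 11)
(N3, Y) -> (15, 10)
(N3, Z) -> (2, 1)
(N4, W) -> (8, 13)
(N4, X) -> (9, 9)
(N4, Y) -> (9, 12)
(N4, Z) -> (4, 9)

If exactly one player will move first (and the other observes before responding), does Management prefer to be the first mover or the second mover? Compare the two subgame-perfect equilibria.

second

If Union leads: Management's best replies are N1→Y, N2→W, N3→W, N4→W; Union's induced payoffs 10, 6, 9, 8; outcome (N1, Y), payoffs (10, 15).
If Management leads: Union's best replies are W→N3, X→N1, Y→N3, Z→N2; Management's induced payoffs 13, 7, 10, 3; outcome (N3, W), payoffs (9, 13).
Management gets 13 moving first and 15 moving second, so Management prefers to move second.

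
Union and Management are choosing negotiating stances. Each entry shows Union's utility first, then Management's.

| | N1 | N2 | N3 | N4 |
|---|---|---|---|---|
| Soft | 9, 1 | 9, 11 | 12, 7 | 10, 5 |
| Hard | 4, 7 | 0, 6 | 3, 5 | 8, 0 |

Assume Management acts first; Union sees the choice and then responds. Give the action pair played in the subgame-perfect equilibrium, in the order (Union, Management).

Solve by backward induction (Management leads).
- N1 → Union plays Soft (best of 9, 4); Management gets 1.
- N2 → Union plays Soft (best of 9, 0); Management gets 11.
- N3 → Union plays Soft (best of 12, 3); Management gets 7.
- N4 → Union plays Soft (best of 10, 8); Management gets 5.
Among 1, 11, 7, 5, the best is 11 at N2. Subgame-perfect outcome: (Soft, N2) with payoffs (9, 11).

(Soft, N2)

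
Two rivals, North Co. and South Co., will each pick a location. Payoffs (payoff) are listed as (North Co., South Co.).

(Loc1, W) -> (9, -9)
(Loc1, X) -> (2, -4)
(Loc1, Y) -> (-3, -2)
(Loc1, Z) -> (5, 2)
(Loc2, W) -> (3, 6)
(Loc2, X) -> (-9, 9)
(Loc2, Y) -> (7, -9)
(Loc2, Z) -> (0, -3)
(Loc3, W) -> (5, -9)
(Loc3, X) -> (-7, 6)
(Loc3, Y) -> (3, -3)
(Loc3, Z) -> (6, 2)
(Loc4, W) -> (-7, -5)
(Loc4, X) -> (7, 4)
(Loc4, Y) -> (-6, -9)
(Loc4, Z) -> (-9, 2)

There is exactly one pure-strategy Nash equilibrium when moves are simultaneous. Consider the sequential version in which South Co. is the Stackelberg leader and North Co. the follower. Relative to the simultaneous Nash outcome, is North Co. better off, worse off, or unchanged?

Solve by backward induction (South Co. leads).
- W → North Co. plays Loc1 (best of 9, 3, 5, -7); South Co. gets -9.
- X → North Co. plays Loc4 (best of 2, -9, -7, 7); South Co. gets 4.
- Y → North Co. plays Loc2 (best of -3, 7, 3, -6); South Co. gets -9.
- Z → North Co. plays Loc3 (best of 5, 0, 6, -9); South Co. gets 2.
South Co.'s induced payoffs are -9, 4, -9, 2, so South Co. commits to X. Subgame-perfect outcome: (Loc4, X) with payoffs (7, 4).
Under simultaneous play:
North Co.'s best replies: W→Loc1; X→Loc4; Y→Loc2; Z→Loc3.
South Co.'s best replies: Loc1→Z; Loc2→X; Loc3→X; Loc4→X.
The unique mutual best reply is (Loc4, X), giving (7, 4).
North Co. earns 7 sequentially versus 7 at the Nash outcome: unchanged.

unchanged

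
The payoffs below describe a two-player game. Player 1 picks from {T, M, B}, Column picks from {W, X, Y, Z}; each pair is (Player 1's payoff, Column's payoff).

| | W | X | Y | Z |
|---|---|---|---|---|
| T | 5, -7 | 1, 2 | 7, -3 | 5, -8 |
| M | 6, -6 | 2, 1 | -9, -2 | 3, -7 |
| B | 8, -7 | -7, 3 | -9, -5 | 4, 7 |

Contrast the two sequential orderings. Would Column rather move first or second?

If Player 1 leads: Column's best replies are T→X, M→X, B→Z; Player 1's induced payoffs 1, 2, 4; outcome (B, Z), payoffs (4, 7).
If Column leads: Player 1's best replies are W→B, X→M, Y→T, Z→T; Column's induced payoffs -7, 1, -3, -8; outcome (M, X), payoffs (2, 1).
Column gets 1 moving first and 7 moving second, so Column prefers to move second.

second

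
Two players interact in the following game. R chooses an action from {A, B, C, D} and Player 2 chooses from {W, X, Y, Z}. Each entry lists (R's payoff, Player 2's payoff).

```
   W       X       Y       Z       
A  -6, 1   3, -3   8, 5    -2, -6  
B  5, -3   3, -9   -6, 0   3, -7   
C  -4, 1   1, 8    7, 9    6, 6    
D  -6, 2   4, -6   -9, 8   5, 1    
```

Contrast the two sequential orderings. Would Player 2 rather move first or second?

first

If R leads: Player 2's best replies are A→Y, B→Y, C→Y, D→Y; R's induced payoffs 8, -6, 7, -9; outcome (A, Y), payoffs (8, 5).
If Player 2 leads: R's best replies are W→B, X→D, Y→A, Z→C; Player 2's induced payoffs -3, -6, 5, 6; outcome (C, Z), payoffs (6, 6).
Player 2 gets 6 moving first and 5 moving second, so Player 2 prefers to move first.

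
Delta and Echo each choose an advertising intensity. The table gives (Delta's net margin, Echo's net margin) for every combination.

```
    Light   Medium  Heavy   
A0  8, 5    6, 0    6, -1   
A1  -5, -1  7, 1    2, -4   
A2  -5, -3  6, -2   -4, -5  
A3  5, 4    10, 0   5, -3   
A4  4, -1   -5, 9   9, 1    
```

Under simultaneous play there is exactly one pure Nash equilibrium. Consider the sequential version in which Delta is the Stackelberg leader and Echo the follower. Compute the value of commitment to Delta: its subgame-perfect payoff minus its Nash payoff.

Solve by backward induction (Delta leads).
- A0: Echo compares 5, 0, -1 and picks Light; Delta would get 8.
- A1: Echo compares -1, 1, -4 and picks Medium; Delta would get 7.
- A2: Echo compares -3, -2, -5 and picks Medium; Delta would get 6.
- A3: Echo compares 4, 0, -3 and picks Light; Delta would get 5.
- A4: Echo compares -1, 9, 1 and picks Medium; Delta would get -5.
Among 8, 7, 6, 5, -5, the best is 8 at A0. Subgame-perfect outcome: (A0, Light) with payoffs (8, 5).
Under simultaneous play:
Delta's best replies: Light→A0; Medium→A3; Heavy→A4.
Echo's best replies: A0→Light; A1→Medium; A2→Medium; A3→Light; A4→Medium.
Only (A0, Light) has each player best-responding; Nash payoffs (8, 5).
Delta's commitment gain: 8 − 8 = 0.

0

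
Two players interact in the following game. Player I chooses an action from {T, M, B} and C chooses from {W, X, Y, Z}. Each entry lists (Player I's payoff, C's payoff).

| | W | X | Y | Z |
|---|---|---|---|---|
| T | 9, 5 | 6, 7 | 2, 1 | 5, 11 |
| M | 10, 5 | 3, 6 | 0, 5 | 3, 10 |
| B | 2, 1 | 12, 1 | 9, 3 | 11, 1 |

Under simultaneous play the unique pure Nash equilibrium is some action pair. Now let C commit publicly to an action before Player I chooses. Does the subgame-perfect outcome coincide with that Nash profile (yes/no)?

Solve by backward induction (C leads).
- W: Player I compares 9, 10, 2 and picks M; C would get 5.
- X: Player I compares 6, 3, 12 and picks B; C would get 1.
- Y: Player I compares 2, 0, 9 and picks B; C would get 3.
- Z: Player I compares 5, 3, 11 and picks B; C would get 1.
C's induced payoffs are 5, 1, 3, 1, so C commits to W. Subgame-perfect outcome: (M, W) with payoffs (10, 5).
For the simultaneous game, intersect best replies.
Player I's best replies: W→M; X→B; Y→B; Z→B.
C's best replies: T→Z; M→Z; B→Y.
The unique mutual best reply is (B, Y), giving (9, 3).
Sequential outcome (M, W) differs from the Nash profile (B, Y).

no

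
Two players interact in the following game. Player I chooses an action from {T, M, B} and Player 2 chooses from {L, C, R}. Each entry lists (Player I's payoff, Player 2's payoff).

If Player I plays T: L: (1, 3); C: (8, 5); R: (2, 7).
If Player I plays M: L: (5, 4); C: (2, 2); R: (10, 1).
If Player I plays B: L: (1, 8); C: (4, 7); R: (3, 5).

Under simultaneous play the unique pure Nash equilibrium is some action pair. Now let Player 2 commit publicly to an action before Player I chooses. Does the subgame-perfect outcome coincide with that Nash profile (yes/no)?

no

Backward induction with Player 2 moving first.
- L: BR = M, leader payoff 4.
- C: BR = T, leader payoff 5.
- R: BR = M, leader payoff 1.
Maximizing over 4, 5, 1, Player 2 chooses C. Subgame-perfect outcome: (T, C) with payoffs (8, 5).
For the simultaneous game, intersect best replies.
Player I's best replies: L→M; C→T; R→M.
Player 2's best replies: T→R; M→L; B→L.
The unique mutual best reply is (M, L), giving (5, 4).
Sequential outcome (T, C) differs from the Nash profile (M, L).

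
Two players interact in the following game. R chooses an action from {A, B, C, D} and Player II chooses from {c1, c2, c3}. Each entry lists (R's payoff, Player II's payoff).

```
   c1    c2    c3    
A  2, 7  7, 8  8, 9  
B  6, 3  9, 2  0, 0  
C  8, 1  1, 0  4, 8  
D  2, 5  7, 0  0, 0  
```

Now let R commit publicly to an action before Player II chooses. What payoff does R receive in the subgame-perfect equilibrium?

8

Work backward from Player II's decision.
- A: BR = c3, leader payoff 8.
- B: BR = c1, leader payoff 6.
- C: BR = c3, leader payoff 4.
- D: BR = c1, leader payoff 2.
Among 8, 6, 4, 2, the best is 8 at A. Subgame-perfect outcome: (A, c3) with payoffs (8, 9).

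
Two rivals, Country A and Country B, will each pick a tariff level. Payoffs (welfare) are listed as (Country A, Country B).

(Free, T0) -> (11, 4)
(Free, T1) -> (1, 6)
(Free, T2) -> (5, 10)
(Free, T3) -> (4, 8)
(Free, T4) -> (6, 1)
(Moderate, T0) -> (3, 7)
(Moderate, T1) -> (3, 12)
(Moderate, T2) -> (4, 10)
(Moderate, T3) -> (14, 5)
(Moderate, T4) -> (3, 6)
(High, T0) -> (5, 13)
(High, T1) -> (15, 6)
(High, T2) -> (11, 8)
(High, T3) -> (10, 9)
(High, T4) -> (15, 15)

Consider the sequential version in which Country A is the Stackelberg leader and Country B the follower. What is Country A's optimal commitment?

High

Solve by backward induction (Country A leads).
- Free → Country B plays T2 (best of 4, 6, 10, 8, 1); Country A gets 5.
- Moderate → Country B plays T1 (best of 7, 12, 10, 5, 6); Country A gets 3.
- High → Country B plays T4 (best of 13, 6, 8, 9, 15); Country A gets 15.
Among 5, 3, 15, the best is 15 at High. Subgame-perfect outcome: (High, T4) with payoffs (15, 15).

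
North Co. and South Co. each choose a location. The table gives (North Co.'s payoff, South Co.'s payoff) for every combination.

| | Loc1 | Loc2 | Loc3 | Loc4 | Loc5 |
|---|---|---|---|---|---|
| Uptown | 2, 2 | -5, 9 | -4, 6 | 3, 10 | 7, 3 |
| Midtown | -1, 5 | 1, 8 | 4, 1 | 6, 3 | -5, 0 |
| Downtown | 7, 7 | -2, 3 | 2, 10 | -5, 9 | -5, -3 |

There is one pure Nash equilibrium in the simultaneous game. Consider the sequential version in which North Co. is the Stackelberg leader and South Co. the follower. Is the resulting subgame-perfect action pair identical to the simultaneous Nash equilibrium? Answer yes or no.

no

Backward induction with North Co. moving first.
- Uptown → South Co. plays Loc4 (best of 2, 9, 6, 10, 3); North Co. gets 3.
- Midtown → South Co. plays Loc2 (best of 5, 8, 1, 3, 0); North Co. gets 1.
- Downtown → South Co. plays Loc3 (best of 7, 3, 10, 9, -3); North Co. gets 2.
Maximizing over 3, 1, 2, North Co. chooses Uptown. Subgame-perfect outcome: (Uptown, Loc4) with payoffs (3, 10).
Now find the simultaneous Nash equilibrium.
North Co.'s best replies: Loc1→Downtown; Loc2→Midtown; Loc3→Midtown; Loc4→Midtown; Loc5→Uptown.
South Co.'s best replies: Uptown→Loc4; Midtown→Loc2; Downtown→Loc3.
Only (Midtown, Loc2) has each player best-responding; Nash payoffs (1, 8).
Sequential outcome (Uptown, Loc4) differs from the Nash profile (Midtown, Loc2).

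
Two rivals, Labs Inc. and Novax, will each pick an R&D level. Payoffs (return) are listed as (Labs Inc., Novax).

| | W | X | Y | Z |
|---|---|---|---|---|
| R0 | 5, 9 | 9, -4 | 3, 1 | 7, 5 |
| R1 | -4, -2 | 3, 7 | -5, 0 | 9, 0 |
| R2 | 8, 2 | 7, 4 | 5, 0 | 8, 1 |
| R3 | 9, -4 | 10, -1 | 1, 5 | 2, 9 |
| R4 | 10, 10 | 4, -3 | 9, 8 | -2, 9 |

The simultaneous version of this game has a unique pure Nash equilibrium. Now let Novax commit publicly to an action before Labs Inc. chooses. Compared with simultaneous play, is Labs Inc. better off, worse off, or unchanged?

Backward induction with Novax moving first.
- W: Labs Inc. compares 5, -4, 8, 9, 10 and picks R4; Novax would get 10.
- X: Labs Inc. compares 9, 3, 7, 10, 4 and picks R3; Novax would get -1.
- Y: Labs Inc. compares 3, -5, 5, 1, 9 and picks R4; Novax would get 8.
- Z: Labs Inc. compares 7, 9, 8, 2, -2 and picks R1; Novax would get 0.
Maximizing over 10, -1, 8, 0, Novax chooses W. Subgame-perfect outcome: (R4, W) with payoffs (10, 10).
Under simultaneous play:
Labs Inc.'s best replies: W→R4; X→R3; Y→R4; Z→R1.
Novax's best replies: R0→W; R1→X; R2→X; R3→Z; R4→W.
The unique mutual best reply is (R4, W), giving (10, 10).
Labs Inc. earns 10 sequentially versus 10 at the Nash outcome: unchanged.

unchanged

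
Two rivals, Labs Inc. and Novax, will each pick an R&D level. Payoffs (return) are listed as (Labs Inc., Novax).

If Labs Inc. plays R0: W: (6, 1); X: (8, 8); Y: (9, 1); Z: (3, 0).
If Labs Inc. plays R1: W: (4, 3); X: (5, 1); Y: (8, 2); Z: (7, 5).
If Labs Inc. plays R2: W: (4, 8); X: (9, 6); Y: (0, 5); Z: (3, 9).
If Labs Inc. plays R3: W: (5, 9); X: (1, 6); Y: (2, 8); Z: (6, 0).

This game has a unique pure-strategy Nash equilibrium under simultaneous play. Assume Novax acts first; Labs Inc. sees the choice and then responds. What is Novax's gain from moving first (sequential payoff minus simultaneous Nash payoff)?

1

Work backward from Labs Inc.'s decision.
- W: Labs Inc. compares 6, 4, 4, 5 and picks R0; Novax would get 1.
- X: Labs Inc. compares 8, 5, 9, 1 and picks R2; Novax would get 6.
- Y: Labs Inc. compares 9, 8, 0, 2 and picks R0; Novax would get 1.
- Z: Labs Inc. compares 3, 7, 3, 6 and picks R1; Novax would get 5.
Novax's induced payoffs are 1, 6, 1, 5, so Novax commits to X. Subgame-perfect outcome: (R2, X) with payoffs (9, 6).
Now find the simultaneous Nash equilibrium.
Labs Inc.'s best replies: W→R0; X→R2; Y→R0; Z→R1.
Novax's best replies: R0→X; R1→Z; R2→Z; R3→W.
The unique mutual best reply is (R1, Z), giving (7, 5).
Novax's commitment gain: 6 − 5 = 1.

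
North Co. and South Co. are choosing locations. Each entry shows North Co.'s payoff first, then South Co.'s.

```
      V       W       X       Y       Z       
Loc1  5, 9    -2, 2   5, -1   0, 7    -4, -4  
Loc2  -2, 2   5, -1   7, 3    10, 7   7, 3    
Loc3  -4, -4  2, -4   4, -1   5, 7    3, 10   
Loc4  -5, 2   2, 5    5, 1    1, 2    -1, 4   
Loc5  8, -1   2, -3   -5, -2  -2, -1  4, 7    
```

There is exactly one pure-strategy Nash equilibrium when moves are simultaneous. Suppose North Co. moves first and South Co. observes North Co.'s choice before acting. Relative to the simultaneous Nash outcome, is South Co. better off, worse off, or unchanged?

unchanged

Work backward from South Co.'s decision.
- Loc1 → South Co. plays V (best of 9, 2, -1, 7, -4); North Co. gets 5.
- Loc2 → South Co. plays Y (best of 2, -1, 3, 7, 3); North Co. gets 10.
- Loc3 → South Co. plays Z (best of -4, -4, -1, 7, 10); North Co. gets 3.
- Loc4 → South Co. plays W (best of 2, 5, 1, 2, 4); North Co. gets 2.
- Loc5 → South Co. plays Z (best of -1, -3, -2, -1, 7); North Co. gets 4.
Maximizing over 5, 10, 3, 2, 4, North Co. chooses Loc2. Subgame-perfect outcome: (Loc2, Y) with payoffs (10, 7).
Under simultaneous play:
North Co.'s best replies: V→Loc5; W→Loc2; X→Loc2; Y→Loc2; Z→Loc2.
South Co.'s best replies: Loc1→V; Loc2→Y; Loc3→Z; Loc4→W; Loc5→Z.
Only (Loc2, Y) has each player best-responding; Nash payoffs (10, 7).
South Co. earns 7 sequentially versus 7 at the Nash outcome: unchanged.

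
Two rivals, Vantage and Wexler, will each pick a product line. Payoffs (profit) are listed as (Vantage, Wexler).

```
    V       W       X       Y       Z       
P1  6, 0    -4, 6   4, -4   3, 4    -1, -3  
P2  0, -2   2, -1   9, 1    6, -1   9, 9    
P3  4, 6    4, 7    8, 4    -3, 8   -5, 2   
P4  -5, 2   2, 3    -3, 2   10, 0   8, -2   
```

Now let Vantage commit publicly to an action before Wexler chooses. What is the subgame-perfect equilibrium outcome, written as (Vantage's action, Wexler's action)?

(P2, Z)

Solve by backward induction (Vantage leads).
- P1: BR = W, leader payoff -4.
- P2: BR = Z, leader payoff 9.
- P3: BR = Y, leader payoff -3.
- P4: BR = W, leader payoff 2.
Maximizing over -4, 9, -3, 2, Vantage chooses P2. Subgame-perfect outcome: (P2, Z) with payoffs (9, 9).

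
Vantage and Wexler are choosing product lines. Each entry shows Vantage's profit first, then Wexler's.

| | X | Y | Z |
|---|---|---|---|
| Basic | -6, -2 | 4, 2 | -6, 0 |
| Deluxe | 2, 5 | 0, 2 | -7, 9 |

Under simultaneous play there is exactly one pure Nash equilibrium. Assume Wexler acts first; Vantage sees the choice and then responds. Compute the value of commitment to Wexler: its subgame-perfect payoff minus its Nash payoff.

Solve by backward induction (Wexler leads).
- X: BR = Deluxe, leader payoff 5.
- Y: BR = Basic, leader payoff 2.
- Z: BR = Basic, leader payoff 0.
Wexler's induced payoffs are 5, 2, 0, so Wexler commits to X. Subgame-perfect outcome: (Deluxe, X) with payoffs (2, 5).
Now find the simultaneous Nash equilibrium.
Vantage's best replies: X→Deluxe; Y→Basic; Z→Basic.
Wexler's best replies: Basic→Y; Deluxe→Z.
Only (Basic, Y) has each player best-responding; Nash payoffs (4, 2).
Wexler's commitment gain: 5 − 2 = 3.

3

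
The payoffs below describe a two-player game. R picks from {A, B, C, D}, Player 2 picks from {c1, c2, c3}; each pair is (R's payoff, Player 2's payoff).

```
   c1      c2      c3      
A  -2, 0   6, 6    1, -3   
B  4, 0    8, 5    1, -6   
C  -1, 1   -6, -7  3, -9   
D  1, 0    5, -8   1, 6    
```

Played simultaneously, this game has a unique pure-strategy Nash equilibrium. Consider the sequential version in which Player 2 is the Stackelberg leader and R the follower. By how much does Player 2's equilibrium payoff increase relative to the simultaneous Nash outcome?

0

Solve by backward induction (Player 2 leads).
- c1: R compares -2, 4, -1, 1 and picks B; Player 2 would get 0.
- c2: R compares 6, 8, -6, 5 and picks B; Player 2 would get 5.
- c3: R compares 1, 1, 3, 1 and picks C; Player 2 would get -9.
Player 2's induced payoffs are 0, 5, -9, so Player 2 commits to c2. Subgame-perfect outcome: (B, c2) with payoffs (8, 5).
Under simultaneous play:
R's best replies: c1→B; c2→B; c3→C.
Player 2's best replies: A→c2; B→c2; C→c1; D→c3.
The unique mutual best reply is (B, c2), giving (8, 5).
Player 2's commitment gain: 5 − 5 = 0.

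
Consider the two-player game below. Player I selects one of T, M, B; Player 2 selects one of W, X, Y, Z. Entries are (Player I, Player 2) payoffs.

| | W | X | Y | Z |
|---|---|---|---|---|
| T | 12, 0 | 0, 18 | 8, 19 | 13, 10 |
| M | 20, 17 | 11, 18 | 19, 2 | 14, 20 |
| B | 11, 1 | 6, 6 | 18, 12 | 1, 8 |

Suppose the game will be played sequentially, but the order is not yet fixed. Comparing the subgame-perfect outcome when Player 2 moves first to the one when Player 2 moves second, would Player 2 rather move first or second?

first

If Player I leads: Player 2's best replies are T→Y, M→Z, B→Y; Player I's induced payoffs 8, 14, 18; outcome (B, Y), payoffs (18, 12).
If Player 2 leads: Player I's best replies are W→M, X→M, Y→M, Z→M; Player 2's induced payoffs 17, 18, 2, 20; outcome (M, Z), payoffs (14, 20).
Player 2 gets 20 moving first and 12 moving second, so Player 2 prefers to move first.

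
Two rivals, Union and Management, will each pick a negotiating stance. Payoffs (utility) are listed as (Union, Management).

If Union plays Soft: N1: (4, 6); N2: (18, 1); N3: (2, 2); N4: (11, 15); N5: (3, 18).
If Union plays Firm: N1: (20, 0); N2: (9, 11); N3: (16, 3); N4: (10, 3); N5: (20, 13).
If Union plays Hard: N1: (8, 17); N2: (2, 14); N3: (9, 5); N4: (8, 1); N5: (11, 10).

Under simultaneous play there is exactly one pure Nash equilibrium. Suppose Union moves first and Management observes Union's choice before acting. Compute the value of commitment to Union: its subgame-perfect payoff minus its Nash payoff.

0

Backward induction with Union moving first.
- Soft: Management compares 6, 1, 2, 15, 18 and picks N5; Union would get 3.
- Firm: Management compares 0, 11, 3, 3, 13 and picks N5; Union would get 20.
- Hard: Management compares 17, 14, 5, 1, 10 and picks N1; Union would get 8.
Among 3, 20, 8, the best is 20 at Firm. Subgame-perfect outcome: (Firm, N5) with payoffs (20, 13).
Now find the simultaneous Nash equilibrium.
Union's best replies: N1→Firm; N2→Soft; N3→Firm; N4→Soft; N5→Firm.
Management's best replies: Soft→N5; Firm→N5; Hard→N1.
Only (Firm, N5) has each player best-responding; Nash payoffs (20, 13).
Union's commitment gain: 20 − 20 = 0.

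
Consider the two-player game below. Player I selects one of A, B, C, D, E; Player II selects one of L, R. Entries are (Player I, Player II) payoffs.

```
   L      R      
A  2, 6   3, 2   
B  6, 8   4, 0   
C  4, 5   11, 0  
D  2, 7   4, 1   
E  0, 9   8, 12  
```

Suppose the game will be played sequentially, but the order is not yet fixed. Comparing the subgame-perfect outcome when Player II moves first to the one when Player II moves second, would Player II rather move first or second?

If Player I leads: Player II's best replies are A→L, B→L, C→L, D→L, E→R; Player I's induced payoffs 2, 6, 4, 2, 8; outcome (E, R), payoffs (8, 12).
If Player II leads: Player I's best replies are L→B, R→C; Player II's induced payoffs 8, 0; outcome (B, L), payoffs (6, 8).
Player II gets 8 moving first and 12 moving second, so Player II prefers to move second.

second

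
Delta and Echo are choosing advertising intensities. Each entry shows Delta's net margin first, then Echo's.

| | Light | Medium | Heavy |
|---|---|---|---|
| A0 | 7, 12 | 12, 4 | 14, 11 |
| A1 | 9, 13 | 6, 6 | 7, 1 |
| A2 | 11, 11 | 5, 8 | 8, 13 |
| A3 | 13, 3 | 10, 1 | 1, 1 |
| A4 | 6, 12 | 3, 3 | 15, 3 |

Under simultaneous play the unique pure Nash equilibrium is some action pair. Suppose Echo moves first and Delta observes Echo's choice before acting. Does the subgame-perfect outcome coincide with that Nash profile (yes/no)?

Backward induction with Echo moving first.
- Light: Delta compares 7, 9, 11, 13, 6 and picks A3; Echo would get 3.
- Medium: Delta compares 12, 6, 5, 10, 3 and picks A0; Echo would get 4.
- Heavy: Delta compares 14, 7, 8, 1, 15 and picks A4; Echo would get 3.
Among 3, 4, 3, the best is 4 at Medium. Subgame-perfect outcome: (A0, Medium) with payoffs (12, 4).
Now find the simultaneous Nash equilibrium.
Delta's best replies: Light→A3; Medium→A0; Heavy→A4.
Echo's best replies: A0→Light; A1→Light; A2→Heavy; A3→Light; A4→Light.
The unique mutual best reply is (A3, Light), giving (13, 3).
Sequential outcome (A0, Medium) differs from the Nash profile (A3, Light).

no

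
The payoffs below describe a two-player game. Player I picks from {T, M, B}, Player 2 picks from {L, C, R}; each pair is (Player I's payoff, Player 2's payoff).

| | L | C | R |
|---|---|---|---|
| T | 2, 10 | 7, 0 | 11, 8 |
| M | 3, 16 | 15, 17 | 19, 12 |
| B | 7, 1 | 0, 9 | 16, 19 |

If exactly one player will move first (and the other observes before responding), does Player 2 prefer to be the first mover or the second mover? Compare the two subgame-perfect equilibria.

second

If Player I leads: Player 2's best replies are T→L, M→C, B→R; Player I's induced payoffs 2, 15, 16; outcome (B, R), payoffs (16, 19).
If Player 2 leads: Player I's best replies are L→B, C→M, R→M; Player 2's induced payoffs 1, 17, 12; outcome (M, C), payoffs (15, 17).
Player 2 gets 17 moving first and 19 moving second, so Player 2 prefers to move second.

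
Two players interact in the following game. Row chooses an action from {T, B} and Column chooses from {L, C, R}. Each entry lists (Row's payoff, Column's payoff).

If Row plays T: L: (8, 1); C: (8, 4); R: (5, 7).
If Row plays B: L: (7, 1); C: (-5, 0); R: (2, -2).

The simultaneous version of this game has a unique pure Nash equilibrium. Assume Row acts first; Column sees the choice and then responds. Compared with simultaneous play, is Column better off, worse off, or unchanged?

Backward induction with Row moving first.
- T → Column plays R (best of 1, 4, 7); Row gets 5.
- B → Column plays L (best of 1, 0, -2); Row gets 7.
Maximizing over 5, 7, Row chooses B. Subgame-perfect outcome: (B, L) with payoffs (7, 1).
Under simultaneous play:
Row's best replies: L→T; C→T; R→T.
Column's best replies: T→R; B→L.
Only (T, R) has each player best-responding; Nash payoffs (5, 7).
Column earns 1 sequentially versus 7 at the Nash outcome: worse off.

worse off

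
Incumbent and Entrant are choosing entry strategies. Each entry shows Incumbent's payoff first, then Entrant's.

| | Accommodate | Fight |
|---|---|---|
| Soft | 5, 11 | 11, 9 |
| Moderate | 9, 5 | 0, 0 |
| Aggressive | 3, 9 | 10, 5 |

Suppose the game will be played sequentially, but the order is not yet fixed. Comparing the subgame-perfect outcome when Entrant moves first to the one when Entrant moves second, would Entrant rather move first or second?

If Incumbent leads: Entrant's best replies are Soft→Accommodate, Moderate→Accommodate, Aggressive→Accommodate; Incumbent's induced payoffs 5, 9, 3; outcome (Moderate, Accommodate), payoffs (9, 5).
If Entrant leads: Incumbent's best replies are Accommodate→Moderate, Fight→Soft; Entrant's induced payoffs 5, 9; outcome (Soft, Fight), payoffs (11, 9).
Entrant gets 9 moving first and 5 moving second, so Entrant prefers to move first.

first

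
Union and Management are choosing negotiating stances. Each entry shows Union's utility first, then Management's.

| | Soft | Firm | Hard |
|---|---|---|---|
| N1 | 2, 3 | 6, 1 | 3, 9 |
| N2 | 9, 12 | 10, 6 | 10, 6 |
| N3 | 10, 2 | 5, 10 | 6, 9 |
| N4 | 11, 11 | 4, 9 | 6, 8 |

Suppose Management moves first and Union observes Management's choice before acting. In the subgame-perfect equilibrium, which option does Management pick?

Solve by backward induction (Management leads).
- Soft: BR = N4, leader payoff 11.
- Firm: BR = N2, leader payoff 6.
- Hard: BR = N2, leader payoff 6.
Management's induced payoffs are 11, 6, 6, so Management commits to Soft. Subgame-perfect outcome: (N4, Soft) with payoffs (11, 11).

Soft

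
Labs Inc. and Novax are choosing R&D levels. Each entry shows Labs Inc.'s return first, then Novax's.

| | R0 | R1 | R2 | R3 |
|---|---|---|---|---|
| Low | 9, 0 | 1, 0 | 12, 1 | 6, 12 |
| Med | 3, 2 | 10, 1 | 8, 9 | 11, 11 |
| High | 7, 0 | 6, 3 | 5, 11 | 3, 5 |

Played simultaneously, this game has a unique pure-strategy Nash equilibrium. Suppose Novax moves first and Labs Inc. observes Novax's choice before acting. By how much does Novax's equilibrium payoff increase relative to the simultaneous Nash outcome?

Labs Inc. best-responds to each possible Novax move:
- R0: Labs Inc. compares 9, 3, 7 and picks Low; Novax would get 0.
- R1: Labs Inc. compares 1, 10, 6 and picks Med; Novax would get 1.
- R2: Labs Inc. compares 12, 8, 5 and picks Low; Novax would get 1.
- R3: Labs Inc. compares 6, 11, 3 and picks Med; Novax would get 11.
Novax's induced payoffs are 0, 1, 1, 11, so Novax commits to R3. Subgame-perfect outcome: (Med, R3) with payoffs (11, 11).
Under simultaneous play:
Labs Inc.'s best replies: R0→Low; R1→Med; R2→Low; R3→Med.
Novax's best replies: Low→R3; Med→R3; High→R2.
The unique mutual best reply is (Med, R3), giving (11, 11).
Novax's commitment gain: 11 − 11 = 0.

0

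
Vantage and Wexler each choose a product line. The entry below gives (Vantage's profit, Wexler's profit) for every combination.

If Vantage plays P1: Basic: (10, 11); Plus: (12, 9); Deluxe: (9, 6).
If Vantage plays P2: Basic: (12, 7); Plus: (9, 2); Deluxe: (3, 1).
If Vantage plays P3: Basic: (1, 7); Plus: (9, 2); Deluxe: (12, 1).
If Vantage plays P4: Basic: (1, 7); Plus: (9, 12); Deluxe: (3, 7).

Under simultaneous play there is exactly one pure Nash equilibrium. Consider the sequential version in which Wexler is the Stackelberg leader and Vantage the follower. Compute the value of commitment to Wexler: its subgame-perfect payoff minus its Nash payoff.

2

Solve by backward induction (Wexler leads).
- Basic: BR = P2, leader payoff 7.
- Plus: BR = P1, leader payoff 9.
- Deluxe: BR = P3, leader payoff 1.
Maximizing over 7, 9, 1, Wexler chooses Plus. Subgame-perfect outcome: (P1, Plus) with payoffs (12, 9).
For the simultaneous game, intersect best replies.
Vantage's best replies: Basic→P2; Plus→P1; Deluxe→P3.
Wexler's best replies: P1→Basic; P2→Basic; P3→Basic; P4→Plus.
The unique mutual best reply is (P2, Basic), giving (12, 7).
Wexler's commitment gain: 9 − 7 = 2.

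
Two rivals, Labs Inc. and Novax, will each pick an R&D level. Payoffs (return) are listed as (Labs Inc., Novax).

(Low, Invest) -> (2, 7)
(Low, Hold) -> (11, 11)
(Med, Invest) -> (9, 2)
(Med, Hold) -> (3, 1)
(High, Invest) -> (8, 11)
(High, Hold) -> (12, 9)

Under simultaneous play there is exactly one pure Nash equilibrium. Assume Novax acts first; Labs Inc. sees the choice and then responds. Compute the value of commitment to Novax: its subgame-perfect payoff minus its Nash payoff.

Labs Inc. best-responds to each possible Novax move:
- Invest: Labs Inc. compares 2, 9, 8 and picks Med; Novax would get 2.
- Hold: Labs Inc. compares 11, 3, 12 and picks High; Novax would get 9.
Maximizing over 2, 9, Novax chooses Hold. Subgame-perfect outcome: (High, Hold) with payoffs (12, 9).
Now find the simultaneous Nash equilibrium.
Labs Inc.'s best replies: Invest→Med; Hold→High.
Novax's best replies: Low→Hold; Med→Invest; High→Invest.
The unique mutual best reply is (Med, Invest), giving (9, 2).
Novax's commitment gain: 9 − 2 = 7.

7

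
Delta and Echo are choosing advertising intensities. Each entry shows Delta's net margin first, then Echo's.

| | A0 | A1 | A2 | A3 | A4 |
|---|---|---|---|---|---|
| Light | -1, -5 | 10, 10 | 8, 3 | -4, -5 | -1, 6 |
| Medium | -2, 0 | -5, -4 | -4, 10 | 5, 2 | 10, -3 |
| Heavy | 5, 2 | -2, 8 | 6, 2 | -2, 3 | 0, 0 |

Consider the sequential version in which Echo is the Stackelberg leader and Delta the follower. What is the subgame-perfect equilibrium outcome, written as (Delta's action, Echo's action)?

(Light, A1)

Work backward from Delta's decision.
- A0: BR = Heavy, leader payoff 2.
- A1: BR = Light, leader payoff 10.
- A2: BR = Light, leader payoff 3.
- A3: BR = Medium, leader payoff 2.
- A4: BR = Medium, leader payoff -3.
Maximizing over 2, 10, 3, 2, -3, Echo chooses A1. Subgame-perfect outcome: (Light, A1) with payoffs (10, 10).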